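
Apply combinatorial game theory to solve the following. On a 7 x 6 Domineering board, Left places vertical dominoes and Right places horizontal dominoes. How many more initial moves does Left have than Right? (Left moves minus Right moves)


Board is 7 x 6 (rows x cols).
Left (vertical) placements: (rows-1) * cols = 6 * 6 = 36
Right (horizontal) placements: rows * (cols-1) = 7 * 5 = 35
Advantage = Left - Right = 36 - 35 = 1

1


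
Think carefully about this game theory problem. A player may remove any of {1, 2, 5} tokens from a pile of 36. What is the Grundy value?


The subtraction set is S = {1, 2, 5}.
G(k) = mex{ G(k - s) : s in S, s <= k }. We compute iteratively: G(0) = 0.
G(1) = mex({0}) = 1
G(2) = mex({0, 1}) = 2
G(3) = mex({1, 2}) = 0
G(4) = mex({0, 2}) = 1
G(5) = mex({0, 1}) = 2
G(6) = mex({1, 2}) = 0
G(7) = mex({0, 2}) = 1
Observe that G(3)..G(7) = 0, 1, 2, 0, 1 repeats G(0)..G(4) = 0, 1, 2, 0, 1.
For k >= max(S) = 5, G(k) is determined by the previous 5 values G(k-5)..G(k-1); a window of 5 consecutive values has recurred shifted by 3, so by induction G(k + 3) = G(k) for all k >= 0: the sequence is periodic from the start with period 3.
One period: G(0..2) = 0, 1, 2.
36 mod 3 = 0, so G(36) = G(0) = 0.

0


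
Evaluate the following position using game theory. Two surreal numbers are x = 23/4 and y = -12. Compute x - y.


x = 23/4, y = -12
Converting to common denominator: 4
x = 23/4, y = -48/4
x - y = 23/4 - -12 = 71/4

71/4


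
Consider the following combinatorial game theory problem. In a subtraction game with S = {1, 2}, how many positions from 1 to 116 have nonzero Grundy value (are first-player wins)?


Subtraction set S = {1, 2}, so G(n) = n mod 3.
G(n) = 0 when n is a multiple of 3.
Multiples of 3 in [1, 116]: 38
N-positions (nonzero Grundy) = 116 - 38 = 78

78


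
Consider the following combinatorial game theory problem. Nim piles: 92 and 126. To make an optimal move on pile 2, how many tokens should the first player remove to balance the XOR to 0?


Piles: 92 and 126
Current XOR: 92 XOR 126 = 34 (non-zero, so this is an N-position).
To make the XOR zero, we need to find a move that balances the piles.
For pile 2 (size 126): target = 126 XOR 34 = 92
We reduce pile 2 from 126 to 92.
Tokens removed: 126 - 92 = 34
Verification: 92 XOR 92 = 0

34


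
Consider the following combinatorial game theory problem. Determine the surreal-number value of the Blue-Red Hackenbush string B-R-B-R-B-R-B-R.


Edges (from ground): B-R-B-R-B-R-B-R
By Berlekamp's sign-expansion rule, a Blue-Red Hackenbush stalk has the value of the surreal number whose sign sequence is the edge sequence with B -> + and R -> -.
Sign sequence: +-+-+-+-
Trace the sign expansion in the surreal number tree, starting from 0:
Edge 1: B (sign +) -> bounds (0, +inf), value = 1
Edge 2: R (sign -) -> bounds (0, 1), value = 1/2
Edge 3: B (sign +) -> bounds (1/2, 1), value = 3/4
Edge 4: R (sign -) -> bounds (1/2, 3/4), value = 5/8
Edge 5: B (sign +) -> bounds (5/8, 3/4), value = 11/16
Edge 6: R (sign -) -> bounds (5/8, 11/16), value = 21/32
Edge 7: B (sign +) -> bounds (21/32, 11/16), value = 43/64
Edge 8: R (sign -) -> bounds (21/32, 43/64), value = 85/128
Game value = 85/128

85/128


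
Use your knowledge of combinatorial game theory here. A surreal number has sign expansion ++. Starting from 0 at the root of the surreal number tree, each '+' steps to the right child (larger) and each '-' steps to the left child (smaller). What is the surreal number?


Sign expansion: ++
Rule: track bounds (lo, hi), initially (-inf, +inf). On '+', the current value becomes lo and we move to the simplest number in (value, hi): value + 1 if hi = +inf, otherwise the midpoint (value + hi)/2. On '-', the current value becomes hi and we move to value - 1 if lo = -inf, otherwise the midpoint (lo + value)/2.
Start at 0.
Step 1: sign = +, move right. Bounds: (0, +inf). Value = 1
Step 2: sign = +, move right. Bounds: (1, +inf). Value = 2
The surreal number with sign expansion ++ is 2.

2


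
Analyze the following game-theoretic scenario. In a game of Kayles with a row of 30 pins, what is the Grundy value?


Kayles: a move removes 1 or 2 adjacent pins from a contiguous row.
Removing pins from a row of k leaves two independent rows (a, b) with a + b = k - 1 (one pin) or a + b = k - 2 (two pins); an end removal gives a = 0.
By Sprague-Grundy, G(k) = mex{ G(a) XOR G(b) } over all these splits. G(0) = 0.
G(1): splits (0,0):0^0=0 -> mex({0}) = 1
G(2): splits (0,1):0^1=1 (0,0):0^0=0 -> mex({0, 1}) = 2
G(3): splits (0,2):0^2=2 (1,1):1^1=0 (0,1):0^1=1 -> mex({0, 1, 2}) = 3
G(4): splits (0,3):0^3=3 (1,2):1^2=3 (0,2):0^2=2 (1,1):1^1=0 -> mex({0, 2, 3}) = 1
G(5): splits (0,4):0^1=1 (1,3):1^3=2 (2,2):2^2=0 (0,3):0^3=3 (1,2):1^2=3 -> mex({0, 1, 2, 3}) = 4
G(6) = mex({0, 1, 2, 4}) = 3
G(7) = mex({0, 1, 3, 4, 5}) = 2
G(8) = mex({0, 2, 3, 5, 6}) = 1
G(9) = mex({0, 1, 2, 3, 6, 7}) = 4
G(10) = mex({0, 1, 3, 4, 5, 7}) = 2
G(11) = mex({0, 1, 2, 3, 4, 5}) = 6
G(12) = mex({0, 1, 2, 3, 5, 6, 7}) = 4
G(13) = mex({0, 2, 3, 4, 6, 7}) = 1
G(14) = mex({0, 1, 4, 5, 6, 7}) = 2
G(15) = mex({0, 1, 2, 3, 4, 5, 6}) = 7
G(16) = mex({0, 2, 3, 5, 6, 7}) = 1
G(17) = mex({0, 1, 2, 3, 5, 6, 7}) = 4
G(18) = mex({0, 1, 2, 4, 5, 6}) = 3
G(19) = mex({0, 1, 3, 4, 5, 7}) = 2
G(20) = mex({0, 2, 3, 4, 5, 6, 7}) = 1
G(21) = mex({0, 1, 2, 3, 5, 6, 7}) = 4
G(22) = mex({0, 1, 2, 3, 4, 5, 7}) = 6
G(23) = mex({0, 1, 2, 3, 4, 5, 6}) = 7
G(24) = mex({0, 1, 2, 3, 5, 6, 7}) = 4
G(25) = mex({0, 2, 3, 4, 6, 7}) = 1
G(26) = mex({0, 1, 3, 4, 5, 6, 7}) = 2
G(27) = mex({0, 1, 2, 3, 4, 5, 6, 7}) = 8
G(28) = mex({0, 1, 2, 3, 4, 6, 7, 8}) = 5
G(29) = mex({0, 1, 2, 3, 5, 6, 7, 8, 9}) = 4
G(30) = mex({0, 1, 2, 3, 4, 5, 6, 9, 10}) = 7
Therefore G(30) = 7.

7


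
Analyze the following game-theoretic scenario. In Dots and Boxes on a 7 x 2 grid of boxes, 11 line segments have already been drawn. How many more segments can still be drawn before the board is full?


Grid: 7 x 2 boxes, i.e. 8 rows and 3 columns of dots.
Horizontal edges: (rows + 1) * cols = 8 * 2 = 16
Vertical edges: rows * (cols + 1) = 7 * 3 = 21
Total edges: 16 + 21 = 37
Edges drawn: 11
Remaining: 37 - 11 = 26

26


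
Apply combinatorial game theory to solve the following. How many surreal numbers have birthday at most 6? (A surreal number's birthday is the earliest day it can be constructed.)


Day 0: {|} = 0 is born. Count = 1.
Day n: the number of surreal numbers born by day n is 2^(n+1) - 1.
By day 0: 2^1 - 1 = 1
By day 1: 2^2 - 1 = 3
By day 2: 2^3 - 1 = 7
By day 3: 2^4 - 1 = 15
By day 4: 2^5 - 1 = 31
By day 5: 2^6 - 1 = 63
By day 6: 2^7 - 1 = 127
By day 6: 127 surreal numbers.

127


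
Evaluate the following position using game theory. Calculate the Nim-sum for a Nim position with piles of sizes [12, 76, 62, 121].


We need the XOR (exclusive or) of all pile sizes.
After XOR-ing pile 1 (size 12): 0 XOR 12 = 12
After XOR-ing pile 2 (size 76): 12 XOR 76 = 64
After XOR-ing pile 3 (size 62): 64 XOR 62 = 126
After XOR-ing pile 4 (size 121): 126 XOR 121 = 7
The Nim-value of this position is 7.

7


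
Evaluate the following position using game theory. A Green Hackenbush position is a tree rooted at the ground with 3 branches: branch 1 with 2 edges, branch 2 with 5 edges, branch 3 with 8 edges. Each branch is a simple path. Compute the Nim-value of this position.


The tree has 3 branches from the ground vertex.
In Green Hackenbush, the Nim-value of a simple path of length k is k.
Branch 1: length 2, Nim-value = 2
Branch 2: length 5, Nim-value = 5
Branch 3: length 8, Nim-value = 8
Total Nim-value = XOR of all branch values:
0 XOR 2 = 2
2 XOR 5 = 7
7 XOR 8 = 15
Nim-value of the tree = 15

15


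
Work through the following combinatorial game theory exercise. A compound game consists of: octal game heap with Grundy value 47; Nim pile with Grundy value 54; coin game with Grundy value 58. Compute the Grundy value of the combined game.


By the Sprague-Grundy theorem, the Grundy value of a sum of games is the XOR of individual Grundy values.
octal game heap: Grundy value = 47. Running XOR: 0 XOR 47 = 47
Nim pile: Grundy value = 54. Running XOR: 47 XOR 54 = 25
coin game: Grundy value = 58. Running XOR: 25 XOR 58 = 35
The combined Grundy value is 35.

35


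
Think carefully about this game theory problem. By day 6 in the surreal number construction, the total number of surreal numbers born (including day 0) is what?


Day 0: {|} = 0 is born. Count = 1.
Day n: the number of surreal numbers born by day n is 2^(n+1) - 1.
By day 0: 2^1 - 1 = 1
By day 1: 2^2 - 1 = 3
By day 2: 2^3 - 1 = 7
By day 3: 2^4 - 1 = 15
By day 4: 2^5 - 1 = 31
By day 5: 2^6 - 1 = 63
By day 6: 2^7 - 1 = 127
By day 6: 127 surreal numbers.

127


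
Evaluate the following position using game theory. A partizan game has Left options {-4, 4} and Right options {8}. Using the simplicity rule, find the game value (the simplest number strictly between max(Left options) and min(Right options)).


Left options: {-4, 4}, max = 4
Right options: {8}, min = 8
All options are numbers and max(Left) < min(Right), so by the simplicity theorem the value is the simplest (earliest-born) number strictly between 4 and 8.
Integers 5 through 7 all lie strictly between 4 and 8.
Among integers, the simplest (lowest birthday = smallest |n|; 0 is born on day 0, +-n on day n) is 5.
No non-integer in the interval can be simpler: if x is a non-integer in the interval, then floor(x) or ceil(x) also lies in the interval (the interval contains an integer), and both are proper prefixes of x's sign expansion, i.e. born earlier. So the game value is 5.
Game value = 5

5


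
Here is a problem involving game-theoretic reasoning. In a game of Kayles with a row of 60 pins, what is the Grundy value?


Kayles: a move removes 1 or 2 adjacent pins from a contiguous row.
Removing pins from a row of k leaves two independent rows (a, b) with a + b = k - 1 (one pin) or a + b = k - 2 (two pins); an end removal gives a = 0.
By Sprague-Grundy, G(k) = mex{ G(a) XOR G(b) } over all these splits. G(0) = 0.
G(1): splits (0,0):0^0=0 -> mex({0}) = 1
G(2): splits (0,1):0^1=1 (0,0):0^0=0 -> mex({0, 1}) = 2
G(3): splits (0,2):0^2=2 (1,1):1^1=0 (0,1):0^1=1 -> mex({0, 1, 2}) = 3
G(4): splits (0,3):0^3=3 (1,2):1^2=3 (0,2):0^2=2 (1,1):1^1=0 -> mex({0, 2, 3}) = 1
G(5): splits (0,4):0^1=1 (1,3):1^3=2 (2,2):2^2=0 (0,3):0^3=3 (1,2):1^2=3 -> mex({0, 1, 2, 3}) = 4
G(6) = mex({0, 1, 2, 4}) = 3
G(7) = mex({0, 1, 3, 4, 5}) = 2
G(8) = mex({0, 2, 3, 5, 6}) = 1
G(9) = mex({0, 1, 2, 3, 6, 7}) = 4
G(10) = mex({0, 1, 3, 4, 5, 7}) = 2
G(11) = mex({0, 1, 2, 3, 4, 5}) = 6
G(12) = mex({0, 1, 2, 3, 5, 6, 7}) = 4
G(13) = mex({0, 2, 3, 4, 6, 7}) = 1
G(14) = mex({0, 1, 4, 5, 6, 7}) = 2
G(15) = mex({0, 1, 2, 3, 4, 5, 6}) = 7
G(16) = mex({0, 2, 3, 5, 6, 7}) = 1
G(17) = mex({0, 1, 2, 3, 5, 6, 7}) = 4
G(18) = mex({0, 1, 2, 4, 5, 6}) = 3
G(19) = mex({0, 1, 3, 4, 5, 7}) = 2
G(20) = mex({0, 2, 3, 4, 5, 6, 7}) = 1
G(21) = mex({0, 1, 2, 3, 5, 6, 7}) = 4
G(22) = mex({0, 1, 2, 3, 4, 5, 7}) = 6
G(23) = mex({0, 1, 2, 3, 4, 5, 6}) = 7
G(24) = mex({0, 1, 2, 3, 5, 6, 7}) = 4
G(25) = mex({0, 2, 3, 4, 6, 7}) = 1
G(26) = mex({0, 1, 3, 4, 5, 6, 7}) = 2
G(27) = mex({0, 1, 2, 3, 4, 5, 6, 7}) = 8
G(28) = mex({0, 1, 2, 3, 4, 6, 7, 8}) = 5
G(29) = mex({0, 1, 2, 3, 5, 6, 7, 8, 9}) = 4
G(30) = mex({0, 1, 2, 3, 4, 5, 6, 9, 10}) = 7
G(31) = mex({0, 1, 3, 4, 5, 7, 10, 11}) = 2
G(32) = mex({0, 2, 3, 4, 5, 6, 7, 9, 11}) = 1
G(33) = mex({0, 1, 2, 3, 4, 5, 6, 7, 9, 12}) = 8
G(34) = mex({0, 1, 2, 3, 4, 5, 7, 8, 11, 12}) = 6
G(35) = mex({0, 1, 2, 3, 4, 5, 6, 8, 9, 10, 11}) = 7
G(36) = mex({0, 1, 2, 3, 5, 6, 7, 9, 10}) = 4
G(37) = mex({0, 2, 3, 4, 6, 7, 9, 10, 11, 12}) = 1
G(38) = mex({0, 1, 3, 4, 5, 6, 7, 9, 10, 11, 12}) = 2
G(39) = mex({0, 1, 2, 4, 5, 6, 7, 9, 10, 12, 14}) = 3
G(40) = mex({0, 2, 3, 4, 6, 7, 11, 12, 14}) = 1
G(41) = mex({0, 1, 2, 3, 5, 6, 7, 9, 10, 11, 12}) = 4
G(42) = mex({0, 1, 2, 3, 4, 5, 6, 9, 10}) = 7
G(43) = mex({0, 1, 3, 4, 5, 7, 9, 10, 12, 15}) = 2
G(44) = mex({0, 2, 3, 4, 5, 6, 7, 9, 10, 12, 15}) = 1
G(45) = mex({0, 1, 2, 3, 4, 5, 6, 7, 9, 10, 12, 14}) = 8
G(46) = mex({0, 1, 3, 4, 5, 7, 8, 11, 12, 14}) = 2
G(47) = mex({0, 1, 2, 3, 4, 5, 6, 8, 9, 10, 11, 12}) = 7
G(48) = mex({0, 1, 2, 3, 5, 6, 7, 9, 10}) = 4
G(49) = mex({0, 2, 3, 4, 6, 7, 9, 10, 11, 12, 15}) = 1
G(50) = mex({0, 1, 4, 5, 6, 7, 9, 11, 12, 14, 15}) = 2
G(51) = mex({0, 1, 2, 3, 4, 5, 6, 7, 9, 12, 14, 15}) = 8
G(52) = mex({0, 2, 3, 4, 5, 6, 7, 8, 11, 12, 15}) = 1
G(53) = mex({0, 1, 2, 3, 5, 6, 7, 8, 9, 10, 11, 12}) = 4
G(54) = mex({0, 1, 2, 3, 4, 5, 6, 9, 10}) = 7
G(55) = mex({0, 1, 3, 4, 5, 7, 9, 10, 11, 12}) = 2
G(56) = mex({0, 2, 3, 4, 5, 6, 7, 9, 10, 11, 12, 13, 14}) = 1
G(57) = mex({0, 1, 2, 3, 5, 6, 7, 9, 10, 12, 13, 14, 15}) = 4
G(58) = mex({0, 1, 3, 4, 5, 7, 11, 12, 14, 15}) = 2
G(59) = mex({0, 1, 2, 3, 4, 5, 6, 9, 10, 11, 12, 15}) = 7
G(60) = mex({0, 1, 2, 3, 5, 6, 7, 9, 10}) = 4
Therefore G(60) = 4.

4


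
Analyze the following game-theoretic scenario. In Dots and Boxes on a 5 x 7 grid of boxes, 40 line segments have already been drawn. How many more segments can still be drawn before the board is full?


Grid: 5 x 7 boxes, i.e. 6 rows and 8 columns of dots.
Horizontal edges: (rows + 1) * cols = 6 * 7 = 42
Vertical edges: rows * (cols + 1) = 5 * 8 = 40
Total edges: 42 + 40 = 82
Edges drawn: 40
Remaining: 82 - 40 = 42

42


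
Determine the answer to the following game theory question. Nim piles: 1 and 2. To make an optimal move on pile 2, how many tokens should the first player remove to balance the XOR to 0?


Piles: 1 and 2
Current XOR: 1 XOR 2 = 3 (non-zero, so this is an N-position).
To make the XOR zero, we need to find a move that balances the piles.
For pile 2 (size 2): target = 2 XOR 3 = 1
We reduce pile 2 from 2 to 1.
Tokens removed: 2 - 1 = 1
Verification: 1 XOR 1 = 0

1


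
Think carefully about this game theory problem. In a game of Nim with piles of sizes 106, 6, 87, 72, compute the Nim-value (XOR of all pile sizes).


We need the XOR (exclusive or) of all pile sizes.
After XOR-ing pile 1 (size 106): 0 XOR 106 = 106
After XOR-ing pile 2 (size 6): 106 XOR 6 = 108
After XOR-ing pile 3 (size 87): 108 XOR 87 = 59
After XOR-ing pile 4 (size 72): 59 XOR 72 = 115
The Nim-value of this position is 115.

115


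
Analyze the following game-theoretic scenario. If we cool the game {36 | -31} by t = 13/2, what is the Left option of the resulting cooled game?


Original game: {36 | -31} (a switch {a | b} with a > b).
Cooling by t (for t below the temperature (a - b)/2 = 67/2) taxes each move by t: {a | b} cooled by t is {a - t | b + t}.
Cooling amount: t = 13/2
Cooled Left option: 36 - 13/2 = 59/2
Cooled Right option: -31 + 13/2 = -49/2
Cooled game: {59/2 | -49/2}
Left option = 59/2

59/2


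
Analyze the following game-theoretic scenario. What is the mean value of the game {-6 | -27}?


Game = {-6 | -27}, a switch {a | b} with numbers a > b.
Its thermograph has left wall a - t and right wall b + t, which meet at t = (a - b)/2, where both equal (a + b)/2. So the mast (mean value) is at (a + b)/2.
Mean = (-6 + (-27))/2 = -33/2 = -33/2

-33/2


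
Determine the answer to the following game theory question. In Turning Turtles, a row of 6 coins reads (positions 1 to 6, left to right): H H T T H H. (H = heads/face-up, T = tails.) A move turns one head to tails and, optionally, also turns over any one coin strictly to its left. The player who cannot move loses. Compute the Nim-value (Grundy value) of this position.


Coins: H H T T H H
Key fact: a single head at position k behaves exactly like a Nim heap of size k (turning it to T and optionally flipping a coin at j < k corresponds to moving the heap from k to j, or to 0), and heads combine as a disjunctive sum (two heads at the same place would cancel, matching j XOR j = 0). So the Nim-value is the XOR of the 1-indexed positions of the heads.
Face-up positions (1-indexed): [1, 2, 5, 6]
XOR 0 with 1: 0 XOR 1 = 1
XOR 1 with 2: 1 XOR 2 = 3
XOR 3 with 5: 3 XOR 5 = 6
XOR 6 with 6: 6 XOR 6 = 0
Nim-value = 0

0


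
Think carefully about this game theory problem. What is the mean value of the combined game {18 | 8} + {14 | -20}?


G1 = {18 | 8}, G2 = {14 | -20}
Each is a switch {a | b} with numbers a > b; its mean value is (a + b)/2, and mean value is additive over game sums: m(G1 + G2) = m(G1) + m(G2).
Mean of G1 = (18 + (8))/2 = 26/2 = 13
Mean of G2 = (14 + (-20))/2 = -6/2 = -3
Mean of G1 + G2 = 13 + -3 = 10

10


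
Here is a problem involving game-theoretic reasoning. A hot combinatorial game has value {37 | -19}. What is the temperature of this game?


The game is {37 | -19}, a switch {a | b} with numbers a > b.
Cooling {a | b} by t gives {a - t | b + t}, which stops being hot when a - t = b + t, i.e. at t = (a - b)/2. So the temperature of a switch is (a - b)/2.
Temperature = (Left option - Right option) / 2
= (37 - (-19)) / 2
= 56 / 2
= 28

28


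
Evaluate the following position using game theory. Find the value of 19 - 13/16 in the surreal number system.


x = 19, y = 13/16
Converting to common denominator: 16
x = 304/16, y = 13/16
x - y = 19 - 13/16 = 291/16

291/16


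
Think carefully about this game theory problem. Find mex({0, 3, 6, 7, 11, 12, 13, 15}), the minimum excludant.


Set = {0, 3, 6, 7, 11, 12, 13, 15}
0 is in the set.
1 is NOT in the set. This is the mex.
mex = 1

1


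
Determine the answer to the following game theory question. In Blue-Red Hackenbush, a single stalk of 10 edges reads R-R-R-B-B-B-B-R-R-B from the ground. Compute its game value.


Edges (from ground): R-R-R-B-B-B-B-R-R-B
By Berlekamp's sign-expansion rule, a Blue-Red Hackenbush stalk has the value of the surreal number whose sign sequence is the edge sequence with B -> + and R -> -.
Sign sequence: ---++++--+
Trace the sign expansion in the surreal number tree, starting from 0:
Edge 1: R (sign -) -> bounds (-inf, 0), value = -1
Edge 2: R (sign -) -> bounds (-inf, -1), value = -2
Edge 3: R (sign -) -> bounds (-inf, -2), value = -3
Edge 4: B (sign +) -> bounds (-3, -2), value = -5/2
Edge 5: B (sign +) -> bounds (-5/2, -2), value = -9/4
Edge 6: B (sign +) -> bounds (-9/4, -2), value = -17/8
Edge 7: B (sign +) -> bounds (-17/8, -2), value = -33/16
Edge 8: R (sign -) -> bounds (-17/8, -33/16), value = -67/32
Edge 9: R (sign -) -> bounds (-17/8, -67/32), value = -135/64
Edge 10: B (sign +) -> bounds (-135/64, -67/32), value = -269/128
Game value = -269/128

-269/128


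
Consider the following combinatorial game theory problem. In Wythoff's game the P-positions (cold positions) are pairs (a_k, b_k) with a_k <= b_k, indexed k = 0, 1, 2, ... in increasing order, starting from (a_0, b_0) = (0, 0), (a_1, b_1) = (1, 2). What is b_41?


By Wythoff's theorem, a_k = floor(k * phi) and b_k = floor(k * phi^2) = a_k + k, where phi = (1 + sqrt(5))/2 is the golden ratio.
phi = (1 + sqrt(5))/2 = 1.618034
phi^2 = phi + 1 = 2.618034
k = 41
k * phi^2 = 41 * 2.618034 = 107.339394
b_41 = floor(k * phi^2) = 107 (check: a_41 + k = 66 + 41 = 107)

107


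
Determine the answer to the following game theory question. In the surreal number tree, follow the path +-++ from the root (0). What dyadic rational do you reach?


Sign expansion: +-++
Rule: track bounds (lo, hi), initially (-inf, +inf). On '+', the current value becomes lo and we move to the simplest number in (value, hi): value + 1 if hi = +inf, otherwise the midpoint (value + hi)/2. On '-', the current value becomes hi and we move to value - 1 if lo = -inf, otherwise the midpoint (lo + value)/2.
Start at 0.
Step 1: sign = +, move right. Bounds: (0, +inf). Value = 1
Step 2: sign = -, move left. Bounds: (0, 1). Value = 1/2
Step 3: sign = +, move right. Bounds: (1/2, 1). Value = 3/4
Step 4: sign = +, move right. Bounds: (3/4, 1). Value = 7/8
The surreal number with sign expansion +-++ is 7/8.

7/8


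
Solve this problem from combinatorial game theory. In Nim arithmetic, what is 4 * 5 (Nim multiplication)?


Nim multiplication is bilinear over XOR: (u XOR v) * w = (u*w) XOR (v*w).
So we split each operand into its bit components and XOR the pairwise Nim products.
4 = 4 (as XOR of powers of 2).
5 = 1 + 4 (as XOR of powers of 2).
Using the standard Nim-product table on single bits:
  2*2 = 3,   2*4 = 8,   2*8 = 12,
  4*4 = 6,   4*8 = 11,  8*8 = 13,
and  1*x = x (identity), k*l = l*k (commutative).
Pairwise Nim products:
  4 * 1 = 4
  4 * 4 = 6
XOR them: 4 XOR 6 = 2.
Result: 4 * 5 = 2 (in Nim).

2


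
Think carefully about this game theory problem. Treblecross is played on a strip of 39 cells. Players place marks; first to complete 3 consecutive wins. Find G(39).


Treblecross: place X on empty cells; 3-in-a-row wins.
Playing within two cells of an existing X lets the opponent win at once, so sensible play treats the cells i-2..i+2 around each X as dead. The player left with no safe cell loses, so this is a normal-play take-away game on strips of safe cells.
Placing X at cell i (0-indexed) of a strip of k safe cells leaves independent strips of sizes max(0, i-2) and max(0, k-i-3). Hence G(k) = mex{ G(max(0,i-2)) XOR G(max(0,k-i-3)) : 0 <= i < k }, with G(0) = 0.
G(1): splits (0,0):0^0=0 -> mex({0}) = 1
G(2): splits (0,0):0^0=0 -> mex({0}) = 1
G(3): splits (0,0):0^0=0 -> mex({0}) = 1
G(4): splits (0,1):0^1=1 (0,0):0^0=0 -> mex({0, 1}) = 2
G(5): splits (0,2):0^1=1 (0,1):0^1=1 (0,0):0^0=0 -> mex({0, 1}) = 2
G(6) = mex({1}) = 0
G(7) = mex({0, 1, 2}) = 3
G(8) = mex({0, 1, 2}) = 3
G(9) = mex({0, 2}) = 1
G(10) = mex({0, 2, 3}) = 1
G(11) = mex({0, 3}) = 1
G(12) = mex({1, 3}) = 0
G(13) = mex({0, 1, 2, 3}) = 4
G(14) = mex({0, 1, 2}) = 3
G(15) = mex({0, 1, 2}) = 3
G(16) = mex({0, 1, 2, 4}) = 3
G(17) = mex({0, 1, 3, 4}) = 2
G(18) = mex({0, 1, 3, 4}) = 2
G(19) = mex({0, 1, 3, 5}) = 2
G(20) = mex({0, 1, 2, 3, 5}) = 4
G(21) = mex({0, 1, 2, 3, 5}) = 4
G(22) = mex({1, 2, 6}) = 0
G(23) = mex({0, 1, 2, 3, 4, 6}) = 5
G(24) = mex({0, 1, 2, 3, 4}) = 5
G(25) = mex({0, 1, 3, 4, 7}) = 2
G(26) = mex({0, 1, 3, 4, 5, 7}) = 2
G(27) = mex({0, 1, 3, 5}) = 2
G(28) = mex({0, 1, 2, 5}) = 3
G(29) = mex({0, 1, 2, 4, 5, 6}) = 3
G(30) = mex({1, 2, 4, 6}) = 0
G(31) = mex({0, 1, 2, 3, 4, 6}) = 5
G(32) = mex({1, 2, 3, 4, 7}) = 0
G(33) = mex({0, 3, 7}) = 1
G(34) = mex({0, 2, 3, 5, 7}) = 1
G(35) = mex({0, 2, 3, 5, 6}) = 1
G(36) = mex({0, 1, 2, 5, 6}) = 3
G(37) = mex({0, 1, 2, 4, 5, 6}) = 3
G(38) = mex({0, 1, 2, 4}) = 3
G(39) = mex({0, 1, 2, 3, 4, 7}) = 5
Therefore G(39) = 5.

5


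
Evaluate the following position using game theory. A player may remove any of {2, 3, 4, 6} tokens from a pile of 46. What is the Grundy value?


The subtraction set is S = {2, 3, 4, 6}.
G(k) = mex{ G(k - s) : s in S, s <= k }. We compute iteratively: G(0) = 0.
G(1) = mex({}) = 0
G(2) = mex({0}) = 1
G(3) = mex({0}) = 1
G(4) = mex({0, 1}) = 2
G(5) = mex({0, 1}) = 2
G(6) = mex({0, 1, 2}) = 3
G(7) = mex({0, 1, 2}) = 3
G(8) = mex({1, 2, 3}) = 0
G(9) = mex({1, 2, 3}) = 0
G(10) = mex({0, 2, 3}) = 1
G(11) = mex({0, 2, 3}) = 1
G(12) = mex({0, 1, 3}) = 2
G(13) = mex({0, 1, 3}) = 2
Observe that G(8)..G(13) = 0, 0, 1, 1, 2, 2 repeats G(0)..G(5) = 0, 0, 1, 1, 2, 2.
For k >= max(S) = 6, G(k) is determined by the previous 6 values G(k-6)..G(k-1); a window of 6 consecutive values has recurred shifted by 8, so by induction G(k + 8) = G(k) for all k >= 0: the sequence is periodic from the start with period 8.
One period: G(0..7) = 0, 0, 1, 1, 2, 2, 3, 3.
46 mod 8 = 6, so G(46) = G(6) = 3.

3


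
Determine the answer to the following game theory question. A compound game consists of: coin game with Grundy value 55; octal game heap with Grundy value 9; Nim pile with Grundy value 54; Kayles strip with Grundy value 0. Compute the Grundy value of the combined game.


By the Sprague-Grundy theorem, the Grundy value of a sum of games is the XOR of individual Grundy values.
coin game: Grundy value = 55. Running XOR: 0 XOR 55 = 55
octal game heap: Grundy value = 9. Running XOR: 55 XOR 9 = 62
Nim pile: Grundy value = 54. Running XOR: 62 XOR 54 = 8
Kayles strip: Grundy value = 0. Running XOR: 8 XOR 0 = 8
The combined Grundy value is 8.

8


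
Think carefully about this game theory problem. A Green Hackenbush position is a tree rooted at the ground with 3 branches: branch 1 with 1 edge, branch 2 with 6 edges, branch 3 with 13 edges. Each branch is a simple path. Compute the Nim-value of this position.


The tree has 3 branches from the ground vertex.
In Green Hackenbush, the Nim-value of a simple path of length k is k.
Branch 1: length 1, Nim-value = 1
Branch 2: length 6, Nim-value = 6
Branch 3: length 13, Nim-value = 13
Total Nim-value = XOR of all branch values:
0 XOR 1 = 1
1 XOR 6 = 7
7 XOR 13 = 10
Nim-value of the tree = 10

10


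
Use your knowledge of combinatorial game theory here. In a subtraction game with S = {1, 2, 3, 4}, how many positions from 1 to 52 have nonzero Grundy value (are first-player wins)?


Subtraction set S = {1, 2, 3, 4}, so G(n) = n mod 5.
G(n) = 0 when n is a multiple of 5.
Multiples of 5 in [1, 52]: 10
N-positions (nonzero Grundy) = 52 - 10 = 42

42


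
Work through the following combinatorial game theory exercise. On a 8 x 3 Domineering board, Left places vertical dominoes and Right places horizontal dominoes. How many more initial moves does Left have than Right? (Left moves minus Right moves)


Board is 8 x 3 (rows x cols).
Left (vertical) placements: (rows-1) * cols = 7 * 3 = 21
Right (horizontal) placements: rows * (cols-1) = 8 * 2 = 16
Advantage = Left - Right = 21 - 16 = 5

5


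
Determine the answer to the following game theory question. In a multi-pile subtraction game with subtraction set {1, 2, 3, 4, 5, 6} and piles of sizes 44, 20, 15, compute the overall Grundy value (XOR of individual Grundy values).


Subtraction set: {1, 2, 3, 4, 5, 6}
For this subtraction set, G(n) = n mod 7 (period = max + 1 = 7).
Pile 1 (size 44): G(44) = 44 mod 7 = 2
Pile 2 (size 20): G(20) = 20 mod 7 = 6
Pile 3 (size 15): G(15) = 15 mod 7 = 1
Total Grundy value = XOR of all: 2 XOR 6 XOR 1 = 5

5


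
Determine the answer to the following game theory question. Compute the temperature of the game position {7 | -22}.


The game is {7 | -22}, a switch {a | b} with numbers a > b.
Cooling {a | b} by t gives {a - t | b + t}, which stops being hot when a - t = b + t, i.e. at t = (a - b)/2. So the temperature of a switch is (a - b)/2.
Temperature = (Left option - Right option) / 2
= (7 - (-22)) / 2
= 29 / 2
= 29/2

29/2


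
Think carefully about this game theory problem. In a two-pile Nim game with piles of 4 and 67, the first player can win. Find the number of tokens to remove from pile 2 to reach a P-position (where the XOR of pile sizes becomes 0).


Piles: 4 and 67
Current XOR: 4 XOR 67 = 71 (non-zero, so this is an N-position).
To make the XOR zero, we need to find a move that balances the piles.
For pile 2 (size 67): target = 67 XOR 71 = 4
We reduce pile 2 from 67 to 4.
Tokens removed: 67 - 4 = 63
Verification: 4 XOR 4 = 0

63


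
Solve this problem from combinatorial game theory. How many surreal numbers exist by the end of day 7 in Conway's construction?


Day 0: {|} = 0 is born. Count = 1.
Day n: the number of surreal numbers born by day n is 2^(n+1) - 1.
By day 0: 2^1 - 1 = 1
By day 1: 2^2 - 1 = 3
By day 2: 2^3 - 1 = 7
By day 3: 2^4 - 1 = 15
By day 4: 2^5 - 1 = 31
By day 5: 2^6 - 1 = 63
By day 6: 2^7 - 1 = 127
By day 7: 2^8 - 1 = 255
By day 7: 255 surreal numbers.

255


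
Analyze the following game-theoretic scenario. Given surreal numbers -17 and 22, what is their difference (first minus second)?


x = -17, y = 22
x - y = -17 - 22 = -39

-39


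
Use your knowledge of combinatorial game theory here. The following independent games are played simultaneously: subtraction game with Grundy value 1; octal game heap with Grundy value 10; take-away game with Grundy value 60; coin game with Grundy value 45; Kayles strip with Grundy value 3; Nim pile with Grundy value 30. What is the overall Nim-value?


By the Sprague-Grundy theorem, the Grundy value of a sum of games is the XOR of individual Grundy values.
subtraction game: Grundy value = 1. Running XOR: 0 XOR 1 = 1
octal game heap: Grundy value = 10. Running XOR: 1 XOR 10 = 11
take-away game: Grundy value = 60. Running XOR: 11 XOR 60 = 55
coin game: Grundy value = 45. Running XOR: 55 XOR 45 = 26
Kayles strip: Grundy value = 3. Running XOR: 26 XOR 3 = 25
Nim pile: Grundy value = 30. Running XOR: 25 XOR 30 = 7
The combined Grundy value is 7.

7


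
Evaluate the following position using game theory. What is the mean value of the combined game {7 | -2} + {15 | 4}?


G1 = {7 | -2}, G2 = {15 | 4}
Each is a switch {a | b} with numbers a > b; its mean value is (a + b)/2, and mean value is additive over game sums: m(G1 + G2) = m(G1) + m(G2).
Mean of G1 = (7 + (-2))/2 = 5/2 = 5/2
Mean of G2 = (15 + (4))/2 = 19/2 = 19/2
Mean of G1 + G2 = 5/2 + 19/2 = 12

12


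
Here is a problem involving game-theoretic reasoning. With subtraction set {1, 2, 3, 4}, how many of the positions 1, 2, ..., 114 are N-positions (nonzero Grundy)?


Subtraction set S = {1, 2, 3, 4}, so G(n) = n mod 5.
G(n) = 0 when n is a multiple of 5.
Multiples of 5 in [1, 114]: 22
N-positions (nonzero Grundy) = 114 - 22 = 92

92


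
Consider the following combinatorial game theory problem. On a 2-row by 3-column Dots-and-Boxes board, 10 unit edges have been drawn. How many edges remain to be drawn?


Grid: 2 x 3 boxes, i.e. 3 rows and 4 columns of dots.
Horizontal edges: (rows + 1) * cols = 3 * 3 = 9
Vertical edges: rows * (cols + 1) = 2 * 4 = 8
Total edges: 9 + 8 = 17
Edges drawn: 10
Remaining: 17 - 10 = 7

7


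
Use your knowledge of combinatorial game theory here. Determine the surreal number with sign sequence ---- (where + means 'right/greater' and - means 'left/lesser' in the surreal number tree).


Sign expansion: ----
Rule: track bounds (lo, hi), initially (-inf, +inf). On '+', the current value becomes lo and we move to the simplest number in (value, hi): value + 1 if hi = +inf, otherwise the midpoint (value + hi)/2. On '-', the current value becomes hi and we move to value - 1 if lo = -inf, otherwise the midpoint (lo + value)/2.
Start at 0.
Step 1: sign = -, move left. Bounds: (-inf, 0). Value = -1
Step 2: sign = -, move left. Bounds: (-inf, -1). Value = -2
Step 3: sign = -, move left. Bounds: (-inf, -2). Value = -3
Step 4: sign = -, move left. Bounds: (-inf, -3). Value = -4
The surreal number with sign expansion ---- is -4.

-4


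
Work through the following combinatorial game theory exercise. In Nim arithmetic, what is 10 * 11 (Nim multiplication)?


Nim multiplication is bilinear over XOR: (u XOR v) * w = (u*w) XOR (v*w).
So we split each operand into its bit components and XOR the pairwise Nim products.
10 = 2 + 8 (as XOR of powers of 2).
11 = 1 + 2 + 8 (as XOR of powers of 2).
Using the standard Nim-product table on single bits:
  2*2 = 3,   2*4 = 8,   2*8 = 12,
  4*4 = 6,   4*8 = 11,  8*8 = 13,
and  1*x = x (identity), k*l = l*k (commutative).
Pairwise Nim products:
  2 * 1 = 2
  2 * 2 = 3
  2 * 8 = 12
  8 * 1 = 8
  8 * 2 = 12
  8 * 8 = 13
XOR them: 2 XOR 3 XOR 12 XOR 8 XOR 12 XOR 13 = 4.
Result: 10 * 11 = 4 (in Nim).

4


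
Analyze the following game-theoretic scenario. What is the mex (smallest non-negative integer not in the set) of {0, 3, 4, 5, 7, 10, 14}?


Set = {0, 3, 4, 5, 7, 10, 14}
0 is in the set.
1 is NOT in the set. This is the mex.
mex = 1

1


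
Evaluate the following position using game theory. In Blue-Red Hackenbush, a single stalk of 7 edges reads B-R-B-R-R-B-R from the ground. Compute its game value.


Edges (from ground): B-R-B-R-R-B-R
By Berlekamp's sign-expansion rule, a Blue-Red Hackenbush stalk has the value of the surreal number whose sign sequence is the edge sequence with B -> + and R -> -.
Sign sequence: +-+--+-
Trace the sign expansion in the surreal number tree, starting from 0:
Edge 1: B (sign +) -> bounds (0, +inf), value = 1
Edge 2: R (sign -) -> bounds (0, 1), value = 1/2
Edge 3: B (sign +) -> bounds (1/2, 1), value = 3/4
Edge 4: R (sign -) -> bounds (1/2, 3/4), value = 5/8
Edge 5: R (sign -) -> bounds (1/2, 5/8), value = 9/16
Edge 6: B (sign +) -> bounds (9/16, 5/8), value = 19/32
Edge 7: R (sign -) -> bounds (9/16, 19/32), value = 37/64
Game value = 37/64

37/64


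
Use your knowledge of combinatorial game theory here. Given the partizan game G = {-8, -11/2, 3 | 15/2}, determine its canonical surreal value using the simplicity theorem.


Left options: {-8, -11/2, 3}, max = 3
Right options: {15/2}, min = 15/2
All options are numbers and max(Left) < min(Right), so by the simplicity theorem the value is the simplest (earliest-born) number strictly between 3 and 15/2.
Integers 4 through 7 all lie strictly between 3 and 15/2.
Among integers, the simplest (lowest birthday = smallest |n|; 0 is born on day 0, +-n on day n) is 4.
No non-integer in the interval can be simpler: if x is a non-integer in the interval, then floor(x) or ceil(x) also lies in the interval (the interval contains an integer), and both are proper prefixes of x's sign expansion, i.e. born earlier. So the game value is 4.
Game value = 4

4


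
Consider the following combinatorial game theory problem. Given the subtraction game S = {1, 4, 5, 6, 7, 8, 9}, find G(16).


The subtraction set is S = {1, 4, 5, 6, 7, 8, 9}.
G(k) = mex{ G(k - s) : s in S, s <= k }. We compute iteratively: G(0) = 0.
G(1) = mex({0}) = 1
G(2) = mex({1}) = 0
G(3) = mex({0}) = 1
G(4) = mex({0, 1}) = 2
G(5) = mex({0, 1, 2}) = 3
G(6) = mex({0, 1, 3}) = 2
G(7) = mex({0, 1, 2}) = 3
G(8) = mex({0, 1, 2, 3}) = 4
G(9) = mex({0, 1, 2, 3, 4}) = 5
G(10) = mex({0, 1, 2, 3, 5}) = 4
G(11) = mex({0, 1, 2, 3, 4}) = 5
G(12) = mex({1, 2, 3, 4, 5}) = 0
G(13) = mex({0, 2, 3, 4, 5}) = 1
G(14) = mex({1, 2, 3, 4, 5}) = 0
G(15) = mex({0, 2, 3, 4, 5}) = 1
G(16) = mex({0, 1, 3, 4, 5}) = 2
Therefore G(16) = 2.

2


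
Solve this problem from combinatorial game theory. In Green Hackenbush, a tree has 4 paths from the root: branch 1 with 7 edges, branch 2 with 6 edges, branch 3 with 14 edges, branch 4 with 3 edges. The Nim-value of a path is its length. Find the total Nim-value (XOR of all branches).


The tree has 4 branches from the ground vertex.
In Green Hackenbush, the Nim-value of a simple path of length k is k.
Branch 1: length 7, Nim-value = 7
Branch 2: length 6, Nim-value = 6
Branch 3: length 14, Nim-value = 14
Branch 4: length 3, Nim-value = 3
Total Nim-value = XOR of all branch values:
0 XOR 7 = 7
7 XOR 6 = 1
1 XOR 14 = 15
15 XOR 3 = 12
Nim-value of the tree = 12

12


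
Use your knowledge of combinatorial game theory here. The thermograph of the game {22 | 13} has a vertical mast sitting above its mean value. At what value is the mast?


Game = {22 | 13}, a switch {a | b} with numbers a > b.
Its thermograph has left wall a - t and right wall b + t, which meet at t = (a - b)/2, where both equal (a + b)/2. So the mast (mean value) is at (a + b)/2.
Mean = (22 + (13))/2 = 35/2 = 35/2

35/2


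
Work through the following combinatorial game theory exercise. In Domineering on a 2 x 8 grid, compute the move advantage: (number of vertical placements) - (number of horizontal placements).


Board is 2 x 8 (rows x cols).
Left (vertical) placements: (rows-1) * cols = 1 * 8 = 8
Right (horizontal) placements: rows * (cols-1) = 2 * 7 = 14
Advantage = Left - Right = 8 - 14 = -6

-6


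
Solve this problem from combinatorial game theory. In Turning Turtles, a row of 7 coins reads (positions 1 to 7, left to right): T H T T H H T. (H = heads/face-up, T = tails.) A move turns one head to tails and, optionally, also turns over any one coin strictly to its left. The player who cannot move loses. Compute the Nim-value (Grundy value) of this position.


Coins: T H T T H H T
Key fact: a single head at position k behaves exactly like a Nim heap of size k (turning it to T and optionally flipping a coin at j < k corresponds to moving the heap from k to j, or to 0), and heads combine as a disjunctive sum (two heads at the same place would cancel, matching j XOR j = 0). So the Nim-value is the XOR of the 1-indexed positions of the heads.
Face-up positions (1-indexed): [2, 5, 6]
XOR 0 with 2: 0 XOR 2 = 2
XOR 2 with 5: 2 XOR 5 = 7
XOR 7 with 6: 7 XOR 6 = 1
Nim-value = 1

1


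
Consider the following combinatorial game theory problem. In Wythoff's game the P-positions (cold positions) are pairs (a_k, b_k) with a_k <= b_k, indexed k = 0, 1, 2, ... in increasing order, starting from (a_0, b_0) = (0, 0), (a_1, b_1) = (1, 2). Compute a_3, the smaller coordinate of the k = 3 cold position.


By Wythoff's theorem, a_k = floor(k * phi) and b_k = floor(k * phi^2) = a_k + k, where phi = (1 + sqrt(5))/2 is the golden ratio.
phi = (1 + sqrt(5))/2 = 1.618034
k = 3
k * phi = 3 * 1.618034 = 4.854102
a_3 = floor(k * phi) = 4

4


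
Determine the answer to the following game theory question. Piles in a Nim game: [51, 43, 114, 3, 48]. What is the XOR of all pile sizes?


We need the XOR (exclusive or) of all pile sizes.
After XOR-ing pile 1 (size 51): 0 XOR 51 = 51
After XOR-ing pile 2 (size 43): 51 XOR 43 = 24
After XOR-ing pile 3 (size 114): 24 XOR 114 = 106
After XOR-ing pile 4 (size 3): 106 XOR 3 = 105
After XOR-ing pile 5 (size 48): 105 XOR 48 = 89
The Nim-value of this position is 89.

89


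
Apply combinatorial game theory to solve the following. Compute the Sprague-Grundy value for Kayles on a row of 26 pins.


Kayles: a move removes 1 or 2 adjacent pins from a contiguous row.
Removing pins from a row of k leaves two independent rows (a, b) with a + b = k - 1 (one pin) or a + b = k - 2 (two pins); an end removal gives a = 0.
By Sprague-Grundy, G(k) = mex{ G(a) XOR G(b) } over all these splits. G(0) = 0.
G(1): splits (0,0):0^0=0 -> mex({0}) = 1
G(2): splits (0,1):0^1=1 (0,0):0^0=0 -> mex({0, 1}) = 2
G(3): splits (0,2):0^2=2 (1,1):1^1=0 (0,1):0^1=1 -> mex({0, 1, 2}) = 3
G(4): splits (0,3):0^3=3 (1,2):1^2=3 (0,2):0^2=2 (1,1):1^1=0 -> mex({0, 2, 3}) = 1
G(5): splits (0,4):0^1=1 (1,3):1^3=2 (2,2):2^2=0 (0,3):0^3=3 (1,2):1^2=3 -> mex({0, 1, 2, 3}) = 4
G(6) = mex({0, 1, 2, 4}) = 3
G(7) = mex({0, 1, 3, 4, 5}) = 2
G(8) = mex({0, 2, 3, 5, 6}) = 1
G(9) = mex({0, 1, 2, 3, 6, 7}) = 4
G(10) = mex({0, 1, 3, 4, 5, 7}) = 2
G(11) = mex({0, 1, 2, 3, 4, 5}) = 6
G(12) = mex({0, 1, 2, 3, 5, 6, 7}) = 4
G(13) = mex({0, 2, 3, 4, 6, 7}) = 1
G(14) = mex({0, 1, 4, 5, 6, 7}) = 2
G(15) = mex({0, 1, 2, 3, 4, 5, 6}) = 7
G(16) = mex({0, 2, 3, 5, 6, 7}) = 1
G(17) = mex({0, 1, 2, 3, 5, 6, 7}) = 4
G(18) = mex({0, 1, 2, 4, 5, 6}) = 3
G(19) = mex({0, 1, 3, 4, 5, 7}) = 2
G(20) = mex({0, 2, 3, 4, 5, 6, 7}) = 1
G(21) = mex({0, 1, 2, 3, 5, 6, 7}) = 4
G(22) = mex({0, 1, 2, 3, 4, 5, 7}) = 6
G(23) = mex({0, 1, 2, 3, 4, 5, 6}) = 7
G(24) = mex({0, 1, 2, 3, 5, 6, 7}) = 4
G(25) = mex({0, 2, 3, 4, 6, 7}) = 1
G(26) = mex({0, 1, 3, 4, 5, 6, 7}) = 2
Therefore G(26) = 2.

2


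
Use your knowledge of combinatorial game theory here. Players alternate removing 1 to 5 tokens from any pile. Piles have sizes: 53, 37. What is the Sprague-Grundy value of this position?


Subtraction set: {1, 2, 3, 4, 5}
For this subtraction set, G(n) = n mod 6 (period = max + 1 = 6).
Pile 1 (size 53): G(53) = 53 mod 6 = 5
Pile 2 (size 37): G(37) = 37 mod 6 = 1
Total Grundy value = XOR of all: 5 XOR 1 = 4

4


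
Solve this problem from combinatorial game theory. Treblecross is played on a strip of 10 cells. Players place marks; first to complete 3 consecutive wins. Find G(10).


Treblecross: place X on empty cells; 3-in-a-row wins.
Playing within two cells of an existing X lets the opponent win at once, so sensible play treats the cells i-2..i+2 around each X as dead. The player left with no safe cell loses, so this is a normal-play take-away game on strips of safe cells.
Placing X at cell i (0-indexed) of a strip of k safe cells leaves independent strips of sizes max(0, i-2) and max(0, k-i-3). Hence G(k) = mex{ G(max(0,i-2)) XOR G(max(0,k-i-3)) : 0 <= i < k }, with G(0) = 0.
G(1): splits (0,0):0^0=0 -> mex({0}) = 1
G(2): splits (0,0):0^0=0 -> mex({0}) = 1
G(3): splits (0,0):0^0=0 -> mex({0}) = 1
G(4): splits (0,1):0^1=1 (0,0):0^0=0 -> mex({0, 1}) = 2
G(5): splits (0,2):0^1=1 (0,1):0^1=1 (0,0):0^0=0 -> mex({0, 1}) = 2
G(6) = mex({1}) = 0
G(7) = mex({0, 1, 2}) = 3
G(8) = mex({0, 1, 2}) = 3
G(9) = mex({0, 2}) = 1
G(10) = mex({0, 2, 3}) = 1
Therefore G(10) = 1.

1
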